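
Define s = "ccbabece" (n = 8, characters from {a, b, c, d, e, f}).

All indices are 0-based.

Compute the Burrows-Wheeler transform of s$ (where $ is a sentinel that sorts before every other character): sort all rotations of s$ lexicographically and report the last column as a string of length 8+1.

rank  rotation   last
    0  $ccbabece  e
    1  abece$ccb  b
    2  babece$cc  c
    3  bece$ccba  a
    4  cbabece$c  c
    5  ccbabece$  $
    6  ce$ccbabe  e
    7  e$ccbabec  c
    8  ece$ccbab  b

ebcac$ecb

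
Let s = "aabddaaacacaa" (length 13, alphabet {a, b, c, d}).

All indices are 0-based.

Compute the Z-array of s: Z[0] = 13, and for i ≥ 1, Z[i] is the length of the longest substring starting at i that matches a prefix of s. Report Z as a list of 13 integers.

Z[0]=13
i=1: fresh scan; Z[1]=1 grow→box=[1,2)
i=2: fresh scan; Z[2]=0
i=3: fresh scan; Z[3]=0
i=4: fresh scan; Z[4]=0
i=5: fresh scan; Z[5]=2 grow→box=[5,7)
i=6: min(r-i=1, Z[1]=1)=1; Z[6]=2 grow→box=[6,8)
i=7: min(r-i=1, Z[1]=1)=1; Z[7]=1
i=8: fresh scan; Z[8]=0
i=9: fresh scan; Z[9]=1 grow→box=[9,10)
i=10: fresh scan; Z[10]=0
i=11: fresh scan; Z[11]=2 grow→box=[11,13)
i=12: min(r-i=1, Z[1]=1)=1; Z[12]=1

[13, 1, 0, 0, 0, 2, 2, 1, 0, 1, 0, 2, 1]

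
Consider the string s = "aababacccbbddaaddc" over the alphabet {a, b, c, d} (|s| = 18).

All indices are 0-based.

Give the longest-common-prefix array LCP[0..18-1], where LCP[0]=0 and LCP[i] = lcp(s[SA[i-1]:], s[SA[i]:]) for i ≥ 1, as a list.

[0, 2, 1, 3, 1, 1, 0, 2, 1, 1, 0, 1, 1, 2, 0, 1, 1, 2]

rank | idx | suffix
   0 |   0 | aababacccbbddaaddc
   1 |  13 | aaddc
   2 |   1 | ababacccbbddaaddc
   3 |   3 | abacccbbddaaddc
   4 |   5 | acccbbddaaddc
   5 |  14 | addc
   6 |   2 | babacccbbddaaddc
   7 |   4 | bacccbbddaaddc
   8 |   9 | bbddaaddc
   9 |  10 | bddaaddc
  10 |  17 | c
  11 |   8 | cbbddaaddc
  12 |   7 | ccbbddaaddc
  13 |   6 | cccbbddaaddc
  14 |  12 | daaddc
  15 |  16 | dc
  16 |  11 | ddaaddc
  17 |  15 | ddc

SA = [0, 13, 1, 3, 5, 14, 2, 4, 9, 10, 17, 8, 7, 6, 12, 16, 11, 15]
[i] adj suffixes → lcp
  [1] 0/13 → 2 ('aa')
  [2] 13/1 → 1 ('a')
  [3] 1/3 → 3 ('aba')
  [4] 3/5 → 1 ('a')
  [5] 5/14 → 1 ('a')
  [6] 14/2 → 0 ('')
  [7] 2/4 → 2 ('ba')
  [8] 4/9 → 1 ('b')
  [9] 9/10 → 1 ('b')
  [10] 10/17 → 0 ('')
  [11] 17/8 → 1 ('c')
  [12] 8/7 → 1 ('c')
  [13] 7/6 → 2 ('cc')
  [14] 6/12 → 0 ('')
  [15] 12/16 → 1 ('d')
  [16] 16/11 → 1 ('d')
  [17] 11/15 → 2 ('dd')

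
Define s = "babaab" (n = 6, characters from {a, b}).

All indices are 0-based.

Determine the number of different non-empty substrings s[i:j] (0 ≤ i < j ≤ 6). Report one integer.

15

rank | idx | suffix
   0 |   3 | aab
   1 |   4 | ab
   2 |   1 | abaab
   3 |   5 | b
   4 |   2 | baab
   5 |   0 | babaab

SA = [3, 4, 1, 5, 2, 0]
[i] adj suffixes → lcp
  [1] 3/4 → 1 ('a')
  [2] 4/1 → 2 ('ab')
  [3] 1/5 → 0 ('')
  [4] 5/2 → 1 ('b')
  [5] 2/0 → 2 ('ba')

n(n+1)/2 = 6·7/2 = 21
Σ LCP = 0 + 1 + 2 + 0 + 1 + 2 = 6
distinct = 21 − 6 = 15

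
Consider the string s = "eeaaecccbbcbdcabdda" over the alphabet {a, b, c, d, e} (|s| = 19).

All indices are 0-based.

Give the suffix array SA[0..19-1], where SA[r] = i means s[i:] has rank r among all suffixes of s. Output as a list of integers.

[18, 2, 14, 3, 8, 9, 11, 15, 13, 7, 10, 6, 5, 17, 12, 16, 1, 4, 0]

sorted suffixes:
  #0 SA[0]=18  'a'
  #1 SA[1]=2  'aaecccbbcbdcabdda'
  #2 SA[2]=14  'abdda'
  #3 SA[3]=3  'aecccbbcbdcabdda'
  #4 SA[4]=8  'bbcbdcabdda'
  #5 SA[5]=9  'bcbdcabdda'
  #6 SA[6]=11  'bdcabdda'
  #7 SA[7]=15  'bdda'
  #8 SA[8]=13  'cabdda'
  #9 SA[9]=7  'cbbcbdcabdda'
  #10 SA[10]=10  'cbdcabdda'
  #11 SA[11]=6  'ccbbcbdcabdda'
  #12 SA[12]=5  'cccbbcbdcabdda'
  #13 SA[13]=17  'da'
  #14 SA[14]=12  'dcabdda'
  #15 SA[15]=16  'dda'
  #16 SA[16]=1  'eaaecccbbcbdcabdda'
  #17 SA[17]=4  'ecccbbcbdcabdda'
  #18 SA[18]=0  'eeaaecccbbcbdcabdda'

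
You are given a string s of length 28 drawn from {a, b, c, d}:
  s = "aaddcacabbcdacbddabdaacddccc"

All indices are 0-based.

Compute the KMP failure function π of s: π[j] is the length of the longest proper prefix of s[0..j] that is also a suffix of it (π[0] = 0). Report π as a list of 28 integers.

π[0] = 0
j=1 s[j]='a': π[1]=1 (border 'a')
j=2 s[j]='d': k: 1→0; π[2]=0 (border '')
j=3 s[j]='d': π[3]=0 (border '')
j=4 s[j]='c': π[4]=0 (border '')
j=5 s[j]='a': π[5]=1 (border 'a')
j=6 s[j]='c': k: 1→0; π[6]=0 (border '')
j=7 s[j]='a': π[7]=1 (border 'a')
j=8 s[j]='b': k: 1→0; π[8]=0 (border '')
j=9 s[j]='b': π[9]=0 (border '')
j=10 s[j]='c': π[10]=0 (border '')
j=11 s[j]='d': π[11]=0 (border '')
j=12 s[j]='a': π[12]=1 (border 'a')
j=13 s[j]='c': k: 1→0; π[13]=0 (border '')
j=14 s[j]='b': π[14]=0 (border '')
j=15 s[j]='d': π[15]=0 (border '')
j=16 s[j]='d': π[16]=0 (border '')
j=17 s[j]='a': π[17]=1 (border 'a')
j=18 s[j]='b': k: 1→0; π[18]=0 (border '')
j=19 s[j]='d': π[19]=0 (border '')
j=20 s[j]='a': π[20]=1 (border 'a')
j=21 s[j]='a': π[21]=2 (border 'aa')
j=22 s[j]='c': k: 2→1→0; π[22]=0 (border '')
j=23 s[j]='d': π[23]=0 (border '')
j=24 s[j]='d': π[24]=0 (border '')
j=25 s[j]='c': π[25]=0 (border '')
j=26 s[j]='c': π[26]=0 (border '')
j=27 s[j]='c': π[27]=0 (border '')

[0, 1, 0, 0, 0, 1, 0, 1, 0, 0, 0, 0, 1, 0, 0, 0, 0, 1, 0, 0, 1, 2, 0, 0, 0, 0, 0, 0]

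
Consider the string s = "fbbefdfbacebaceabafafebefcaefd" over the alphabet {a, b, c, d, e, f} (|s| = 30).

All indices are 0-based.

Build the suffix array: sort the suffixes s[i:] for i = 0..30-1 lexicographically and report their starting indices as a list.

rank→(start, suffix):
  0 → (15, 'abafafebefcaefd')
  1 → (12, 'aceabafafebefcaefd')
  2 → (8, 'acebaceabafafebefcaefd')
  3 → (26, 'aefd')
  4 → (17, 'afafebefcaefd')
  5 → (19, 'afebefcaefd')
  6 → (11, 'baceabafafebefcaefd')
  7 → (7, 'bacebaceabafafebefcaefd')
  8 → (16, 'bafafebefcaefd')
  9 → (1, 'bbefdfbacebaceabafafebefcaefd')
  10 → (22, 'befcaefd')
  11 → (2, 'befdfbacebaceabafafebefcaefd')
  12 → (25, 'caefd')
  13 → (13, 'ceabafafebefcaefd')
  14 → (9, 'cebaceabafafebefcaefd')
  15 → (29, 'd')
  16 → (5, 'dfbacebaceabafafebefcaefd')
  17 → (14, 'eabafafebefcaefd')
  18 → (10, 'ebaceabafafebefcaefd')
  19 → (21, 'ebefcaefd')
  20 → (23, 'efcaefd')
  21 → (27, 'efd')
  22 → (3, 'efdfbacebaceabafafebefcaefd')
  23 → (18, 'fafebefcaefd')
  24 → (6, 'fbacebaceabafafebefcaefd')
  25 → (0, 'fbbefdfbacebaceabafafebefcaefd')
  26 → (24, 'fcaefd')
  27 → (28, 'fd')
  28 → (4, 'fdfbacebaceabafafebefcaefd')
  29 → (20, 'febefcaefd')

[15, 12, 8, 26, 17, 19, 11, 7, 16, 1, 22, 2, 25, 13, 9, 29, 5, 14, 10, 21, 23, 27, 3, 18, 6, 0, 24, 28, 4, 20]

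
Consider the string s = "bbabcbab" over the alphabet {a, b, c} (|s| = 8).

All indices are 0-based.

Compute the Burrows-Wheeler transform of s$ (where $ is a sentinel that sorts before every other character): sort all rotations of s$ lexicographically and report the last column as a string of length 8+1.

rank  rotation   last
    0  $bbabcbab  b
    1  ab$bbabcb  b
    2  abcbab$bb  b
    3  b$bbabcba  a
    4  bab$bbabc  c
    5  babcbab$b  b
    6  bbabcbab$  $
    7  bcbab$bba  a
    8  cbab$bbab  b

bbbacb$ab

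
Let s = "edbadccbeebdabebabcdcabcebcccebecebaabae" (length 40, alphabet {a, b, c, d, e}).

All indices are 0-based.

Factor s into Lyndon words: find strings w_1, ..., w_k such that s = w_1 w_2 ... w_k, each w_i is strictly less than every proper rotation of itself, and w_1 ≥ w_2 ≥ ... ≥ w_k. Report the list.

emit factor 1: 'e' (i=0, period=1)
emit factor 2: 'd' (i=1, period=1)
emit factor 3: 'b' (i=2, period=1)
emit factor 4: 'adccbeebd' (i=3, period=9)
emit factor 5: 'abeb' (i=12, period=4)
emit factor 6: 'abcdcabcebcccebeceb' (i=16, period=19)
emit factor 7: 'aabae' (i=35, period=5)

["e", "d", "b", "adccbeebd", "abeb", "abcdcabcebcccebeceb", "aabae"]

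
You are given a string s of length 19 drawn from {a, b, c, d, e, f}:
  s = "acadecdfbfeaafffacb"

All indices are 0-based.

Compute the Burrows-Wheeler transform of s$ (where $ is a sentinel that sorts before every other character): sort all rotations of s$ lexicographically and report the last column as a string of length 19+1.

be$fcacfaaeacfdfdbfa

rank  rotation              last
    0  $acadecdfbfeaafffacb  b
    1  aafffacb$acadecdfbfe  e
    2  acadecdfbfeaafffacb$  $
    3  acb$acadecdfbfeaafff  f
    4  adecdfbfeaafffacb$ac  c
    5  afffacb$acadecdfbfea  a
    6  b$acadecdfbfeaafffac  c
    7  bfeaafffacb$acadecdf  f
    8  cadecdfbfeaafffacb$a  a
    9  cb$acadecdfbfeaafffa  a
   10  cdfbfeaafffacb$acade  e
   11  decdfbfeaafffacb$aca  a
   12  dfbfeaafffacb$acadec  c
   13  eaafffacb$acadecdfbf  f
   14  ecdfbfeaafffacb$acad  d
   15  facb$acadecdfbfeaaff  f
   16  fbfeaafffacb$acadecd  d
   17  feaafffacb$acadecdfb  b
   18  ffacb$acadecdfbfeaaf  f
   19  fffacb$acadecdfbfeaa  a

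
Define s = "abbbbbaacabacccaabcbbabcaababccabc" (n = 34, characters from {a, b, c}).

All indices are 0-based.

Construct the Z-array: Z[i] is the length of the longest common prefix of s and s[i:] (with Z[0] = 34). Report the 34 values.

Z[0]=34
i=1: fresh scan; Z[1]=0
i=2: fresh scan; Z[2]=0
i=3: fresh scan; Z[3]=0
i=4: fresh scan; Z[4]=0
i=5: fresh scan; Z[5]=0
i=6: fresh scan; Z[6]=1 grow→box=[6,7)
i=7: fresh scan; Z[7]=1 grow→box=[7,8)
i=8: fresh scan; Z[8]=0
i=9: fresh scan; Z[9]=2 grow→box=[9,11)
i=10: min(r-i=1, Z[1]=0)=0; Z[10]=0
i=11: fresh scan; Z[11]=1 grow→box=[11,12)
i=12: fresh scan; Z[12]=0
i=13: fresh scan; Z[13]=0
i=14: fresh scan; Z[14]=0
i=15: fresh scan; Z[15]=1 grow→box=[15,16)
i=16: fresh scan; Z[16]=2 grow→box=[16,18)
i=17: min(r-i=1, Z[1]=0)=0; Z[17]=0
i=18: fresh scan; Z[18]=0
i=19: fresh scan; Z[19]=0
i=20: fresh scan; Z[20]=0
i=21: fresh scan; Z[21]=2 grow→box=[21,23)
i=22: min(r-i=1, Z[1]=0)=0; Z[22]=0
i=23: fresh scan; Z[23]=0
i=24: fresh scan; Z[24]=1 grow→box=[24,25)
i=25: fresh scan; Z[25]=2 grow→box=[25,27)
i=26: min(r-i=1, Z[1]=0)=0; Z[26]=0
i=27: fresh scan; Z[27]=2 grow→box=[27,29)
i=28: min(r-i=1, Z[1]=0)=0; Z[28]=0
i=29: fresh scan; Z[29]=0
i=30: fresh scan; Z[30]=0
i=31: fresh scan; Z[31]=2 grow→box=[31,33)
i=32: min(r-i=1, Z[1]=0)=0; Z[32]=0
i=33: fresh scan; Z[33]=0

[34, 0, 0, 0, 0, 0, 1, 1, 0, 2, 0, 1, 0, 0, 0, 1, 2, 0, 0, 0, 0, 2, 0, 0, 1, 2, 0, 2, 0, 0, 0, 2, 0, 0]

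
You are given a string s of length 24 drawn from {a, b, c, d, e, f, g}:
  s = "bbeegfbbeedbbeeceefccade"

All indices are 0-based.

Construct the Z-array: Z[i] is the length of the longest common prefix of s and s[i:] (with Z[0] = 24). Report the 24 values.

[24, 1, 0, 0, 0, 0, 4, 1, 0, 0, 0, 4, 1, 0, 0, 0, 0, 0, 0, 0, 0, 0, 0, 0]

Z[0]=24
i=1: fresh scan; Z[1]=1 grow→box=[1,2)
i=2: fresh scan; Z[2]=0
i=3: fresh scan; Z[3]=0
i=4: fresh scan; Z[4]=0
i=5: fresh scan; Z[5]=0
i=6: fresh scan; Z[6]=4 grow→box=[6,10)
i=7: min(r-i=3, Z[1]=1)=1; Z[7]=1
i=8: min(r-i=2, Z[2]=0)=0; Z[8]=0
i=9: min(r-i=1, Z[3]=0)=0; Z[9]=0
i=10: fresh scan; Z[10]=0
i=11: fresh scan; Z[11]=4 grow→box=[11,15)
i=12: min(r-i=3, Z[1]=1)=1; Z[12]=1
i=13: min(r-i=2, Z[2]=0)=0; Z[13]=0
i=14: min(r-i=1, Z[3]=0)=0; Z[14]=0
i=15: fresh scan; Z[15]=0
i=16: fresh scan; Z[16]=0
i=17: fresh scan; Z[17]=0
i=18: fresh scan; Z[18]=0
i=19: fresh scan; Z[19]=0
i=20: fresh scan; Z[20]=0
i=21: fresh scan; Z[21]=0
i=22: fresh scan; Z[22]=0
i=23: fresh scan; Z[23]=0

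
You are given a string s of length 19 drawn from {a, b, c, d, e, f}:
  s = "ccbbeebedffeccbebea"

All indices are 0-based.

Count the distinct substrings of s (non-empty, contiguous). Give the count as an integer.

sorted suffixes:
  #0 SA[0]=18  'a'
  #1 SA[1]=2  'bbeebedffeccbebea'
  #2 SA[2]=16  'bea'
  #3 SA[3]=14  'bebea'
  #4 SA[4]=6  'bedffeccbebea'
  #5 SA[5]=3  'beebedffeccbebea'
  #6 SA[6]=1  'cbbeebedffeccbebea'
  #7 SA[7]=13  'cbebea'
  #8 SA[8]=0  'ccbbeebedffeccbebea'
  #9 SA[9]=12  'ccbebea'
  #10 SA[10]=8  'dffeccbebea'
  #11 SA[11]=17  'ea'
  #12 SA[12]=15  'ebea'
  #13 SA[13]=5  'ebedffeccbebea'
  #14 SA[14]=11  'eccbebea'
  #15 SA[15]=7  'edffeccbebea'
  #16 SA[16]=4  'eebedffeccbebea'
  #17 SA[17]=10  'feccbebea'
  #18 SA[18]=9  'ffeccbebea'

SA = [18, 2, 16, 14, 6, 3, 1, 13, 0, 12, 8, 17, 15, 5, 11, 7, 4, 10, 9]
i: (SA[i-1],SA[i]) lcp shared
  1: (18,2) 0 ''
  2: (2,16) 1 'b'
  3: (16,14) 2 'be'
  4: (14,6) 2 'be'
  5: (6,3) 2 'be'
  6: (3,1) 0 ''
  7: (1,13) 2 'cb'
  8: (13,0) 1 'c'
  9: (0,12) 3 'ccb'
  10: (12,8) 0 ''
  11: (8,17) 0 ''
  12: (17,15) 1 'e'
  13: (15,5) 3 'ebe'
  14: (5,11) 1 'e'
  15: (11,7) 1 'e'
  16: (7,4) 1 'e'
  17: (4,10) 0 ''
  18: (10,9) 1 'f'

n(n+1)/2 = 19·20/2 = 190
Σ LCP = 0 + 0 + 1 + 2 + 2 + 2 + 0 + 2 + 1 + 3 + 0 + 0 + 1 + 3 + 1 + 1 + 1 + 0 + 1 = 21
distinct = 190 − 21 = 169

169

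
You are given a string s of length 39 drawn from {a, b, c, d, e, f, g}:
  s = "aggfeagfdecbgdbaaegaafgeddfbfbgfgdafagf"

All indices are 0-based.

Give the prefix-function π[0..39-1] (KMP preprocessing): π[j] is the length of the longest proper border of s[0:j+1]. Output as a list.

[0, 0, 0, 0, 0, 1, 2, 0, 0, 0, 0, 0, 0, 0, 0, 1, 1, 0, 0, 1, 1, 0, 0, 0, 0, 0, 0, 0, 0, 0, 0, 0, 0, 0, 1, 0, 1, 2, 0]

π[0] = 0
j=1 s[j]='g': π[1]=0 (border '')
j=2 s[j]='g': π[2]=0 (border '')
j=3 s[j]='f': π[3]=0 (border '')
j=4 s[j]='e': π[4]=0 (border '')
j=5 s[j]='a': π[5]=1 (border 'a')
j=6 s[j]='g': π[6]=2 (border 'ag')
j=7 s[j]='f': k: 2→0; π[7]=0 (border '')
j=8 s[j]='d': π[8]=0 (border '')
j=9 s[j]='e': π[9]=0 (border '')
j=10 s[j]='c': π[10]=0 (border '')
j=11 s[j]='b': π[11]=0 (border '')
j=12 s[j]='g': π[12]=0 (border '')
j=13 s[j]='d': π[13]=0 (border '')
j=14 s[j]='b': π[14]=0 (border '')
j=15 s[j]='a': π[15]=1 (border 'a')
j=16 s[j]='a': k: 1→0; π[16]=1 (border 'a')
j=17 s[j]='e': k: 1→0; π[17]=0 (border '')
j=18 s[j]='g': π[18]=0 (border '')
j=19 s[j]='a': π[19]=1 (border 'a')
j=20 s[j]='a': k: 1→0; π[20]=1 (border 'a')
j=21 s[j]='f': k: 1→0; π[21]=0 (border '')
j=22 s[j]='g': π[22]=0 (border '')
j=23 s[j]='e': π[23]=0 (border '')
j=24 s[j]='d': π[24]=0 (border '')
j=25 s[j]='d': π[25]=0 (border '')
j=26 s[j]='f': π[26]=0 (border '')
j=27 s[j]='b': π[27]=0 (border '')
j=28 s[j]='f': π[28]=0 (border '')
j=29 s[j]='b': π[29]=0 (border '')
j=30 s[j]='g': π[30]=0 (border '')
j=31 s[j]='f': π[31]=0 (border '')
j=32 s[j]='g': π[32]=0 (border '')
j=33 s[j]='d': π[33]=0 (border '')
j=34 s[j]='a': π[34]=1 (border 'a')
j=35 s[j]='f': k: 1→0; π[35]=0 (border '')
j=36 s[j]='a': π[36]=1 (border 'a')
j=37 s[j]='g': π[37]=2 (border 'ag')
j=38 s[j]='f': k: 2→0; π[38]=0 (border '')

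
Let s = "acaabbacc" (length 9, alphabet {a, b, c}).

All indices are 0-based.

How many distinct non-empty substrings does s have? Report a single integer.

rank | idx | suffix
   0 |   2 | aabbacc
   1 |   3 | abbacc
   2 |   0 | acaabbacc
   3 |   6 | acc
   4 |   5 | bacc
   5 |   4 | bbacc
   6 |   8 | c
   7 |   1 | caabbacc
   8 |   7 | cc

SA = [2, 3, 0, 6, 5, 4, 8, 1, 7]
i: (SA[i-1],SA[i]) lcp shared
  1: (2,3) 1 'a'
  2: (3,0) 1 'a'
  3: (0,6) 2 'ac'
  4: (6,5) 0 ''
  5: (5,4) 1 'b'
  6: (4,8) 0 ''
  7: (8,1) 1 'c'
  8: (1,7) 1 'c'

n(n+1)/2 = 9·10/2 = 45
Σ LCP = 0 + 1 + 1 + 2 + 0 + 1 + 0 + 1 + 1 = 7
distinct = 45 − 7 = 38

38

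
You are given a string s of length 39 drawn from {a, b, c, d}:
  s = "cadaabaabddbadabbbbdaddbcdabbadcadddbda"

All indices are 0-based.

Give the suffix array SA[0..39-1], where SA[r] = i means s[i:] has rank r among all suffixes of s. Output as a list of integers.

rank | idx | suffix
   0 |  38 | a
   1 |   3 | aabaabddbadabbbbdaddbcdabbadcadddbda
   2 |   6 | aabddbadabbbbdaddbcdabbadcadddbda
   3 |   4 | abaabddbadabbbbdaddbcdabbadcadddbda
   4 |  26 | abbadcadddbda
   5 |  14 | abbbbdaddbcdabbadcadddbda
   6 |   7 | abddbadabbbbdaddbcdabbadcadddbda
   7 |   1 | adaabaabddbadabbbbdaddbcdabbadcadddbda
   8 |  12 | adabbbbdaddbcdabbadcadddbda
   9 |  29 | adcadddbda
  10 |  20 | addbcdabbadcadddbda
  11 |  32 | adddbda
  12 |   5 | baabddbadabbbbdaddbcdabbadcadddbda
  13 |  11 | badabbbbdaddbcdabbadcadddbda
  14 |  28 | badcadddbda
  15 |  27 | bbadcadddbda
  16 |  15 | bbbbdaddbcdabbadcadddbda
  17 |  16 | bbbdaddbcdabbadcadddbda
  18 |  17 | bbdaddbcdabbadcadddbda
  19 |  23 | bcdabbadcadddbda
  20 |  36 | bda
  21 |  18 | bdaddbcdabbadcadddbda
  22 |   8 | bddbadabbbbdaddbcdabbadcadddbda
  23 |   0 | cadaabaabddbadabbbbdaddbcdabbadcadddbda
  24 |  31 | cadddbda
  25 |  24 | cdabbadcadddbda
  26 |  37 | da
  27 |   2 | daabaabddbadabbbbdaddbcdabbadcadddbda
  28 |  25 | dabbadcadddbda
  29 |  13 | dabbbbdaddbcdabbadcadddbda
  30 |  19 | daddbcdabbadcadddbda
  31 |  10 | dbadabbbbdaddbcdabbadcadddbda
  32 |  22 | dbcdabbadcadddbda
  33 |  35 | dbda
  34 |  30 | dcadddbda
  35 |   9 | ddbadabbbbdaddbcdabbadcadddbda
  36 |  21 | ddbcdabbadcadddbda
  37 |  34 | ddbda
  38 |  33 | dddbda

[38, 3, 6, 4, 26, 14, 7, 1, 12, 29, 20, 32, 5, 11, 28, 27, 15, 16, 17, 23, 36, 18, 8, 0, 31, 24, 37, 2, 25, 13, 19, 10, 22, 35, 30, 9, 21, 34, 33]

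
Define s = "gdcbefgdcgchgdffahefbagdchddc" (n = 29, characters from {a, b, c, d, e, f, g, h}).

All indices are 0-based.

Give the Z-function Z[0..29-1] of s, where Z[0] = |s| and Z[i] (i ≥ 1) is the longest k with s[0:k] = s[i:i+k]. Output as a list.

[29, 0, 0, 0, 0, 0, 3, 0, 0, 1, 0, 0, 2, 0, 0, 0, 0, 0, 0, 0, 0, 0, 3, 0, 0, 0, 0, 0, 0]

Z[0]=29
i=1: i≥r, start 0; Z[1]=0
i=2: i≥r, start 0; Z[2]=0
i=3: i≥r, start 0; Z[3]=0
i=4: i≥r, start 0; Z[4]=0
i=5: i≥r, start 0; Z[5]=0
i=6: i≥r, start 0; Z[6]=3 extend→box=[6,9)
i=7: min(r-i=2, Z[1]=0)=0; Z[7]=0
i=8: min(r-i=1, Z[2]=0)=0; Z[8]=0
i=9: i≥r, start 0; Z[9]=1 extend→box=[9,10)
i=10: i≥r, start 0; Z[10]=0
i=11: i≥r, start 0; Z[11]=0
i=12: i≥r, start 0; Z[12]=2 extend→box=[12,14)
i=13: min(r-i=1, Z[1]=0)=0; Z[13]=0
i=14: i≥r, start 0; Z[14]=0
i=15: i≥r, start 0; Z[15]=0
i=16: i≥r, start 0; Z[16]=0
i=17: i≥r, start 0; Z[17]=0
i=18: i≥r, start 0; Z[18]=0
i=19: i≥r, start 0; Z[19]=0
i=20: i≥r, start 0; Z[20]=0
i=21: i≥r, start 0; Z[21]=0
i=22: i≥r, start 0; Z[22]=3 extend→box=[22,25)
i=23: min(r-i=2, Z[1]=0)=0; Z[23]=0
i=24: min(r-i=1, Z[2]=0)=0; Z[24]=0
i=25: i≥r, start 0; Z[25]=0
i=26: i≥r, start 0; Z[26]=0
i=27: i≥r, start 0; Z[27]=0
i=28: i≥r, start 0; Z[28]=0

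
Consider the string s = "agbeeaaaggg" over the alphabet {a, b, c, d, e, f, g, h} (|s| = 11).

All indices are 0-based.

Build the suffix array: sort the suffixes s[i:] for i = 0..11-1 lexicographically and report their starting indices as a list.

[5, 6, 0, 7, 2, 4, 3, 10, 1, 9, 8]

sorted suffixes:
  #0 SA[0]=5  'aaaggg'
  #1 SA[1]=6  'aaggg'
  #2 SA[2]=0  'agbeeaaaggg'
  #3 SA[3]=7  'aggg'
  #4 SA[4]=2  'beeaaaggg'
  #5 SA[5]=4  'eaaaggg'
  #6 SA[6]=3  'eeaaaggg'
  #7 SA[7]=10  'g'
  #8 SA[8]=1  'gbeeaaaggg'
  #9 SA[9]=9  'gg'
  #10 SA[10]=8  'ggg'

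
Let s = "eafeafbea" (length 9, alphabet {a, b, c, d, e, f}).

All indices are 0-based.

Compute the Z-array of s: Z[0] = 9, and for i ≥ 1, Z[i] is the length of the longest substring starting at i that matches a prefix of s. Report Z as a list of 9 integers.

Z[0]=9
i=1: outside box; Z[1]=0
i=2: outside box; Z[2]=0
i=3: outside box; Z[3]=3 extend→box=[3,6)
i=4: min(r-i=2, Z[1]=0)=0; Z[4]=0
i=5: min(r-i=1, Z[2]=0)=0; Z[5]=0
i=6: outside box; Z[6]=0
i=7: outside box; Z[7]=2 extend→box=[7,9)
i=8: min(r-i=1, Z[1]=0)=0; Z[8]=0

[9, 0, 0, 3, 0, 0, 0, 2, 0]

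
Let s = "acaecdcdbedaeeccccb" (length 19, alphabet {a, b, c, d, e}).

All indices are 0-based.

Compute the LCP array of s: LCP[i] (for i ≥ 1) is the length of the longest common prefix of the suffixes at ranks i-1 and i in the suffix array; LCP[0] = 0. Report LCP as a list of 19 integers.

rank | idx | suffix
   0 |   0 | acaecdcdbedaeeccccb
   1 |   2 | aecdcdbedaeeccccb
   2 |  11 | aeeccccb
   3 |  18 | b
   4 |   8 | bedaeeccccb
   5 |   1 | caecdcdbedaeeccccb
   6 |  17 | cb
   7 |  16 | ccb
   8 |  15 | cccb
   9 |  14 | ccccb
  10 |   6 | cdbedaeeccccb
  11 |   4 | cdcdbedaeeccccb
  12 |  10 | daeeccccb
  13 |   7 | dbedaeeccccb
  14 |   5 | dcdbedaeeccccb
  15 |  13 | eccccb
  16 |   3 | ecdcdbedaeeccccb
  17 |   9 | edaeeccccb
  18 |  12 | eeccccb

SA = [0, 2, 11, 18, 8, 1, 17, 16, 15, 14, 6, 4, 10, 7, 5, 13, 3, 9, 12]
[i] adj suffixes → lcp
  [1] 0/2 → 1 ('a')
  [2] 2/11 → 2 ('ae')
  [3] 11/18 → 0 ('')
  [4] 18/8 → 1 ('b')
  [5] 8/1 → 0 ('')
  [6] 1/17 → 1 ('c')
  [7] 17/16 → 1 ('c')
  [8] 16/15 → 2 ('cc')
  [9] 15/14 → 3 ('ccc')
  [10] 14/6 → 1 ('c')
  [11] 6/4 → 2 ('cd')
  [12] 4/10 → 0 ('')
  [13] 10/7 → 1 ('d')
  [14] 7/5 → 1 ('d')
  [15] 5/13 → 0 ('')
  [16] 13/3 → 2 ('ec')
  [17] 3/9 → 1 ('e')
  [18] 9/12 → 1 ('e')

[0, 1, 2, 0, 1, 0, 1, 1, 2, 3, 1, 2, 0, 1, 1, 0, 2, 1, 1]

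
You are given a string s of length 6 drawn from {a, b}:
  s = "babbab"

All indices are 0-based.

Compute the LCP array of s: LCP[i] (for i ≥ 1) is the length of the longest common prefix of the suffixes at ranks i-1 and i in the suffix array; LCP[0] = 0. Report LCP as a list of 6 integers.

sorted suffixes:
  #0 SA[0]=4  'ab'
  #1 SA[1]=1  'abbab'
  #2 SA[2]=5  'b'
  #3 SA[3]=3  'bab'
  #4 SA[4]=0  'babbab'
  #5 SA[5]=2  'bbab'

SA = [4, 1, 5, 3, 0, 2]
rank  pair      lcp
   1  s[4:],s[1:]  2  'ab'
   2  s[1:],s[5:]  0  ''
   3  s[5:],s[3:]  1  'b'
   4  s[3:],s[0:]  3  'bab'
   5  s[0:],s[2:]  1  'b'

[0, 2, 0, 1, 3, 1]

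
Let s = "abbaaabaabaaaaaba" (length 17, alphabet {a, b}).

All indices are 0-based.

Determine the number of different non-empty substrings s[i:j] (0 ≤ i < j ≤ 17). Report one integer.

109

rank | idx | suffix
   0 |  16 | a
   1 |  10 | aaaaaba
   2 |  11 | aaaaba
   3 |  12 | aaaba
   4 |   3 | aaabaabaaaaaba
   5 |  13 | aaba
   6 |   7 | aabaaaaaba
   7 |   4 | aabaabaaaaaba
   8 |  14 | aba
   9 |   8 | abaaaaaba
  10 |   5 | abaabaaaaaba
  11 |   0 | abbaaabaabaaaaaba
  12 |  15 | ba
  13 |   9 | baaaaaba
  14 |   2 | baaabaabaaaaaba
  15 |   6 | baabaaaaaba
  16 |   1 | bbaaabaabaaaaaba

SA = [16, 10, 11, 12, 3, 13, 7, 4, 14, 8, 5, 0, 15, 9, 2, 6, 1]
i: (SA[i-1],SA[i]) lcp shared
  1: (16,10) 1 'a'
  2: (10,11) 4 'aaaa'
  3: (11,12) 3 'aaa'
  4: (12,3) 5 'aaaba'
  5: (3,13) 2 'aa'
  6: (13,7) 4 'aaba'
  7: (7,4) 5 'aabaa'
  8: (4,14) 1 'a'
  9: (14,8) 3 'aba'
  10: (8,5) 4 'abaa'
  11: (5,0) 2 'ab'
  12: (0,15) 0 ''
  13: (15,9) 2 'ba'
  14: (9,2) 4 'baaa'
  15: (2,6) 3 'baa'
  16: (6,1) 1 'b'

n(n+1)/2 = 17·18/2 = 153
Σ LCP = 0 + 1 + 4 + 3 + 5 + 2 + 4 + 5 + 1 + 3 + 4 + 2 + 0 + 2 + 4 + 3 + 1 = 44
distinct = 153 − 44 = 109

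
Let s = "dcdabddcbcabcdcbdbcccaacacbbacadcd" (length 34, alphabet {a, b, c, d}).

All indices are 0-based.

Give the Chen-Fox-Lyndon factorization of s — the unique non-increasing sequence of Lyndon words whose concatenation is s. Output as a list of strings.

["d", "cd", "abddcbc", "abcdcbdbccc", "aacacbbacadcd"]

emit factor 1: 'd' (i=0, period=1)
emit factor 2: 'cd' (i=1, period=2)
emit factor 3: 'abddcbc' (i=3, period=7)
emit factor 4: 'abcdcbdbccc' (i=10, period=11)
emit factor 5: 'aacacbbacadcd' (i=21, period=13)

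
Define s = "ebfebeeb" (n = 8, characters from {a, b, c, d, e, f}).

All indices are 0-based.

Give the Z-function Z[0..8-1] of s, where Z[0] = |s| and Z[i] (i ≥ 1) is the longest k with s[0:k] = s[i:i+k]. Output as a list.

Z[0]=8
i=1: outside box; Z[1]=0
i=2: outside box; Z[2]=0
i=3: outside box; Z[3]=2 grow→box=[3,5)
i=4: min(r-i=1, Z[1]=0)=0; Z[4]=0
i=5: outside box; Z[5]=1 grow→box=[5,6)
i=6: outside box; Z[6]=2 grow→box=[6,8)
i=7: min(r-i=1, Z[1]=0)=0; Z[7]=0

[8, 0, 0, 2, 0, 1, 2, 0]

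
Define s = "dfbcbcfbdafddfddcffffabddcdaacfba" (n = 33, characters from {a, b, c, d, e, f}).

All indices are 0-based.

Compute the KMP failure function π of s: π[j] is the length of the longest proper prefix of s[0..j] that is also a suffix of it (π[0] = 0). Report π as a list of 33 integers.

π[0] = 0
j=1 s[j]='f': π[1]=0 (border '')
j=2 s[j]='b': π[2]=0 (border '')
j=3 s[j]='c': π[3]=0 (border '')
j=4 s[j]='b': π[4]=0 (border '')
j=5 s[j]='c': π[5]=0 (border '')
j=6 s[j]='f': π[6]=0 (border '')
j=7 s[j]='b': π[7]=0 (border '')
j=8 s[j]='d': π[8]=1 (border 'd')
j=9 s[j]='a': k: 1→0; π[9]=0 (border '')
j=10 s[j]='f': π[10]=0 (border '')
j=11 s[j]='d': π[11]=1 (border 'd')
j=12 s[j]='d': k: 1→0; π[12]=1 (border 'd')
j=13 s[j]='f': π[13]=2 (border 'df')
j=14 s[j]='d': k: 2→0; π[14]=1 (border 'd')
j=15 s[j]='d': k: 1→0; π[15]=1 (border 'd')
j=16 s[j]='c': k: 1→0; π[16]=0 (border '')
j=17 s[j]='f': π[17]=0 (border '')
j=18 s[j]='f': π[18]=0 (border '')
j=19 s[j]='f': π[19]=0 (border '')
j=20 s[j]='f': π[20]=0 (border '')
j=21 s[j]='a': π[21]=0 (border '')
j=22 s[j]='b': π[22]=0 (border '')
j=23 s[j]='d': π[23]=1 (border 'd')
j=24 s[j]='d': k: 1→0; π[24]=1 (border 'd')
j=25 s[j]='c': k: 1→0; π[25]=0 (border '')
j=26 s[j]='d': π[26]=1 (border 'd')
j=27 s[j]='a': k: 1→0; π[27]=0 (border '')
j=28 s[j]='a': π[28]=0 (border '')
j=29 s[j]='c': π[29]=0 (border '')
j=30 s[j]='f': π[30]=0 (border '')
j=31 s[j]='b': π[31]=0 (border '')
j=32 s[j]='a': π[32]=0 (border '')

[0, 0, 0, 0, 0, 0, 0, 0, 1, 0, 0, 1, 1, 2, 1, 1, 0, 0, 0, 0, 0, 0, 0, 1, 1, 0, 1, 0, 0, 0, 0, 0, 0]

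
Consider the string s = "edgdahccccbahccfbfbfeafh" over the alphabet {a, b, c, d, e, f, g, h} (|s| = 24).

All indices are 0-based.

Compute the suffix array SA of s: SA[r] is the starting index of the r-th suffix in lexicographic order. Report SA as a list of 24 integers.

[21, 4, 11, 10, 16, 18, 9, 8, 7, 6, 13, 14, 3, 1, 20, 0, 15, 17, 19, 22, 2, 23, 5, 12]

rank | idx | suffix
   0 |  21 | afh
   1 |   4 | ahccccbahccfbfbfeafh
   2 |  11 | ahccfbfbfeafh
   3 |  10 | bahccfbfbfeafh
   4 |  16 | bfbfeafh
   5 |  18 | bfeafh
   6 |   9 | cbahccfbfbfeafh
   7 |   8 | ccbahccfbfbfeafh
   8 |   7 | cccbahccfbfbfeafh
   9 |   6 | ccccbahccfbfbfeafh
  10 |  13 | ccfbfbfeafh
  11 |  14 | cfbfbfeafh
  12 |   3 | dahccccbahccfbfbfeafh
  13 |   1 | dgdahccccbahccfbfbfeafh
  14 |  20 | eafh
  15 |   0 | edgdahccccbahccfbfbfeafh
  16 |  15 | fbfbfeafh
  17 |  17 | fbfeafh
  18 |  19 | feafh
  19 |  22 | fh
  20 |   2 | gdahccccbahccfbfbfeafh
  21 |  23 | h
  22 |   5 | hccccbahccfbfbfeafh
  23 |  12 | hccfbfbfeafh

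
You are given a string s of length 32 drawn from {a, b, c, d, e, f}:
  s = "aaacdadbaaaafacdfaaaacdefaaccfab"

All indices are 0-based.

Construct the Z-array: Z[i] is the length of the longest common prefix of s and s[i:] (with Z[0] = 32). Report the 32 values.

Z[0]=32
i=1: fresh scan; Z[1]=2 extend→box=[1,3)
i=2: min(r-i=1, Z[1]=2)=1; Z[2]=1
i=3: fresh scan; Z[3]=0
i=4: fresh scan; Z[4]=0
i=5: fresh scan; Z[5]=1 extend→box=[5,6)
i=6: fresh scan; Z[6]=0
i=7: fresh scan; Z[7]=0
i=8: fresh scan; Z[8]=3 extend→box=[8,11)
i=9: min(r-i=2, Z[1]=2)=2; Z[9]=3 extend→box=[9,12)
i=10: min(r-i=2, Z[1]=2)=2; Z[10]=2
i=11: min(r-i=1, Z[2]=1)=1; Z[11]=1
i=12: fresh scan; Z[12]=0
i=13: fresh scan; Z[13]=1 extend→box=[13,14)
i=14: fresh scan; Z[14]=0
i=15: fresh scan; Z[15]=0
i=16: fresh scan; Z[16]=0
i=17: fresh scan; Z[17]=3 extend→box=[17,20)
i=18: min(r-i=2, Z[1]=2)=2; Z[18]=5 extend→box=[18,23)
i=19: min(r-i=4, Z[1]=2)=2; Z[19]=2
i=20: min(r-i=3, Z[2]=1)=1; Z[20]=1
i=21: min(r-i=2, Z[3]=0)=0; Z[21]=0
i=22: min(r-i=1, Z[4]=0)=0; Z[22]=0
i=23: fresh scan; Z[23]=0
i=24: fresh scan; Z[24]=0
i=25: fresh scan; Z[25]=2 extend→box=[25,27)
i=26: min(r-i=1, Z[1]=2)=1; Z[26]=1
i=27: fresh scan; Z[27]=0
i=28: fresh scan; Z[28]=0
i=29: fresh scan; Z[29]=0
i=30: fresh scan; Z[30]=1 extend→box=[30,31)
i=31: fresh scan; Z[31]=0

[32, 2, 1, 0, 0, 1, 0, 0, 3, 3, 2, 1, 0, 1, 0, 0, 0, 3, 5, 2, 1, 0, 0, 0, 0, 2, 1, 0, 0, 0, 1, 0]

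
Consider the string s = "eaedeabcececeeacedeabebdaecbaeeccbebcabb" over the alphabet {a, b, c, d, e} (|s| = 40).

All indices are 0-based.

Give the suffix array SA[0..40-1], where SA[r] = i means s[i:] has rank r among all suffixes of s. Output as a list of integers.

rank→(start, suffix):
  0 → (37, 'abb')
  1 → (5, 'abcececeeacedeabebdaecbaeeccbebcabb')
  2 → (19, 'abebdaecbaeeccbebcabb')
  3 → (14, 'acedeabebdaecbaeeccbebcabb')
  4 → (24, 'aecbaeeccbebcabb')
  5 → (1, 'aedeabcececeeacedeabebdaecbaeeccbebcabb')
  6 → (28, 'aeeccbebcabb')
  7 → (39, 'b')
  8 → (27, 'baeeccbebcabb')
  9 → (38, 'bb')
  10 → (35, 'bcabb')
  11 → (6, 'bcececeeacedeabebdaecbaeeccbebcabb')
  12 → (22, 'bdaecbaeeccbebcabb')
  13 → (33, 'bebcabb')
  14 → (20, 'bebdaecbaeeccbebcabb')
  15 → (36, 'cabb')
  16 → (26, 'cbaeeccbebcabb')
  17 → (32, 'cbebcabb')
  18 → (31, 'ccbebcabb')
  19 → (7, 'cececeeacedeabebdaecbaeeccbebcabb')
  20 → (9, 'ceceeacedeabebdaecbaeeccbebcabb')
  21 → (15, 'cedeabebdaecbaeeccbebcabb')
  22 → (11, 'ceeacedeabebdaecbaeeccbebcabb')
  23 → (23, 'daecbaeeccbebcabb')
  24 → (3, 'deabcececeeacedeabebdaecbaeeccbebcabb')
  25 → (17, 'deabebdaecbaeeccbebcabb')
  26 → (4, 'eabcececeeacedeabebdaecbaeeccbebcabb')
  27 → (18, 'eabebdaecbaeeccbebcabb')
  28 → (13, 'eacedeabebdaecbaeeccbebcabb')
  29 → (0, 'eaedeabcececeeacedeabebdaecbaeeccbebcabb')
  30 → (34, 'ebcabb')
  31 → (21, 'ebdaecbaeeccbebcabb')
  32 → (25, 'ecbaeeccbebcabb')
  33 → (30, 'eccbebcabb')
  34 → (8, 'ececeeacedeabebdaecbaeeccbebcabb')
  35 → (10, 'eceeacedeabebdaecbaeeccbebcabb')
  36 → (2, 'edeabcececeeacedeabebdaecbaeeccbebcabb')
  37 → (16, 'edeabebdaecbaeeccbebcabb')
  38 → (12, 'eeacedeabebdaecbaeeccbebcabb')
  39 → (29, 'eeccbebcabb')

[37, 5, 19, 14, 24, 1, 28, 39, 27, 38, 35, 6, 22, 33, 20, 36, 26, 32, 31, 7, 9, 15, 11, 23, 3, 17, 4, 18, 13, 0, 34, 21, 25, 30, 8, 10, 2, 16, 12, 29]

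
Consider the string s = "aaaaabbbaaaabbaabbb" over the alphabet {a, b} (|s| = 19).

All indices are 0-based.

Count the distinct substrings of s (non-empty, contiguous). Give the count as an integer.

137

rank→(start, suffix):
  0 → (0, 'aaaaabbbaaaabbaabbb')
  1 → (8, 'aaaabbaabbb')
  2 → (1, 'aaaabbbaaaabbaabbb')
  3 → (9, 'aaabbaabbb')
  4 → (2, 'aaabbbaaaabbaabbb')
  5 → (10, 'aabbaabbb')
  6 → (14, 'aabbb')
  7 → (3, 'aabbbaaaabbaabbb')
  8 → (11, 'abbaabbb')
  9 → (15, 'abbb')
  10 → (4, 'abbbaaaabbaabbb')
  11 → (18, 'b')
  12 → (7, 'baaaabbaabbb')
  13 → (13, 'baabbb')
  14 → (17, 'bb')
  15 → (6, 'bbaaaabbaabbb')
  16 → (12, 'bbaabbb')
  17 → (16, 'bbb')
  18 → (5, 'bbbaaaabbaabbb')

SA = [0, 8, 1, 9, 2, 10, 14, 3, 11, 15, 4, 18, 7, 13, 17, 6, 12, 16, 5]
rank  pair      lcp
   1  s[0:],s[8:]  4  'aaaa'
   2  s[8:],s[1:]  6  'aaaabb'
   3  s[1:],s[9:]  3  'aaa'
   4  s[9:],s[2:]  5  'aaabb'
   5  s[2:],s[10:]  2  'aa'
   6  s[10:],s[14:]  4  'aabb'
   7  s[14:],s[3:]  5  'aabbb'
   8  s[3:],s[11:]  1  'a'
   9  s[11:],s[15:]  3  'abb'
  10  s[15:],s[4:]  4  'abbb'
  11  s[4:],s[18:]  0  ''
  12  s[18:],s[7:]  1  'b'
  13  s[7:],s[13:]  3  'baa'
  14  s[13:],s[17:]  1  'b'
  15  s[17:],s[6:]  2  'bb'
  16  s[6:],s[12:]  4  'bbaa'
  17  s[12:],s[16:]  2  'bb'
  18  s[16:],s[5:]  3  'bbb'

n(n+1)/2 = 19·20/2 = 190
Σ LCP = 0 + 4 + 6 + 3 + 5 + 2 + 4 + 5 + 1 + 3 + 4 + 0 + 1 + 3 + 1 + 2 + 4 + 2 + 3 = 53
distinct = 190 − 53 = 137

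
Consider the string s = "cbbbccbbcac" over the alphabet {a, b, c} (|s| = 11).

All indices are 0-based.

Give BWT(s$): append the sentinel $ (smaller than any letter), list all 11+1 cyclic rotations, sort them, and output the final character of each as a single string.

rank  rotation      last
    0  $cbbbccbbcac  c
    1  ac$cbbbccbbc  c
    2  bbbccbbcac$c  c
    3  bbcac$cbbbcc  c
    4  bbccbbcac$cb  b
    5  bcac$cbbbccb  b
    6  bccbbcac$cbb  b
    7  c$cbbbccbbca  a
    8  cac$cbbbccbb  b
    9  cbbbccbbcac$  $
   10  cbbcac$cbbbc  c
   11  ccbbcac$cbbb  b

ccccbbbab$cb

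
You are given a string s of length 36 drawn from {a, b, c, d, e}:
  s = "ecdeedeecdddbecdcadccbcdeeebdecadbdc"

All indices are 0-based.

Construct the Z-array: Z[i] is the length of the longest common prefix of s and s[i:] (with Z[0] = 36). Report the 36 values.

Z[0]=36
i=1: fresh scan; Z[1]=0
i=2: fresh scan; Z[2]=0
i=3: fresh scan; Z[3]=1 scan→box=[3,4)
i=4: fresh scan; Z[4]=1 scan→box=[4,5)
i=5: fresh scan; Z[5]=0
i=6: fresh scan; Z[6]=1 scan→box=[6,7)
i=7: fresh scan; Z[7]=3 scan→box=[7,10)
i=8: min(r-i=2, Z[1]=0)=0; Z[8]=0
i=9: min(r-i=1, Z[2]=0)=0; Z[9]=0
i=10: fresh scan; Z[10]=0
i=11: fresh scan; Z[11]=0
i=12: fresh scan; Z[12]=0
i=13: fresh scan; Z[13]=3 scan→box=[13,16)
i=14: min(r-i=2, Z[1]=0)=0; Z[14]=0
i=15: min(r-i=1, Z[2]=0)=0; Z[15]=0
i=16: fresh scan; Z[16]=0
i=17: fresh scan; Z[17]=0
i=18: fresh scan; Z[18]=0
i=19: fresh scan; Z[19]=0
i=20: fresh scan; Z[20]=0
i=21: fresh scan; Z[21]=0
i=22: fresh scan; Z[22]=0
i=23: fresh scan; Z[23]=0
i=24: fresh scan; Z[24]=1 scan→box=[24,25)
i=25: fresh scan; Z[25]=1 scan→box=[25,26)
i=26: fresh scan; Z[26]=1 scan→box=[26,27)
i=27: fresh scan; Z[27]=0
i=28: fresh scan; Z[28]=0
i=29: fresh scan; Z[29]=2 scan→box=[29,31)
i=30: min(r-i=1, Z[1]=0)=0; Z[30]=0
i=31: fresh scan; Z[31]=0
i=32: fresh scan; Z[32]=0
i=33: fresh scan; Z[33]=0
i=34: fresh scan; Z[34]=0
i=35: fresh scan; Z[35]=0

[36, 0, 0, 1, 1, 0, 1, 3, 0, 0, 0, 0, 0, 3, 0, 0, 0, 0, 0, 0, 0, 0, 0, 0, 1, 1, 1, 0, 0, 2, 0, 0, 0, 0, 0, 0]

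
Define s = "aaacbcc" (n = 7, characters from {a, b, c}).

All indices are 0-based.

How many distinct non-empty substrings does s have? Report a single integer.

23

rank | idx | suffix
   0 |   0 | aaacbcc
   1 |   1 | aacbcc
   2 |   2 | acbcc
   3 |   4 | bcc
   4 |   6 | c
   5 |   3 | cbcc
   6 |   5 | cc

SA = [0, 1, 2, 4, 6, 3, 5]
[i] adj suffixes → lcp
  [1] 0/1 → 2 ('aa')
  [2] 1/2 → 1 ('a')
  [3] 2/4 → 0 ('')
  [4] 4/6 → 0 ('')
  [5] 6/3 → 1 ('c')
  [6] 3/5 → 1 ('c')

n(n+1)/2 = 7·8/2 = 28
Σ LCP = 0 + 2 + 1 + 0 + 0 + 1 + 1 = 5
distinct = 28 − 5 = 23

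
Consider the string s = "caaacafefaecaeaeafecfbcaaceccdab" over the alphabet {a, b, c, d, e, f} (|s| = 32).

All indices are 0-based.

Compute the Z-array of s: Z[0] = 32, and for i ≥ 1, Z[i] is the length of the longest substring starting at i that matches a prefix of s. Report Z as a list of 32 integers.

[32, 0, 0, 0, 2, 0, 0, 0, 0, 0, 0, 2, 0, 0, 0, 0, 0, 0, 0, 1, 0, 0, 3, 0, 0, 1, 0, 1, 1, 0, 0, 0]

Z[0]=32
i=1: outside box; Z[1]=0
i=2: outside box; Z[2]=0
i=3: outside box; Z[3]=0
i=4: outside box; Z[4]=2 grow→box=[4,6)
i=5: min(r-i=1, Z[1]=0)=0; Z[5]=0
i=6: outside box; Z[6]=0
i=7: outside box; Z[7]=0
i=8: outside box; Z[8]=0
i=9: outside box; Z[9]=0
i=10: outside box; Z[10]=0
i=11: outside box; Z[11]=2 grow→box=[11,13)
i=12: min(r-i=1, Z[1]=0)=0; Z[12]=0
i=13: outside box; Z[13]=0
i=14: outside box; Z[14]=0
i=15: outside box; Z[15]=0
i=16: outside box; Z[16]=0
i=17: outside box; Z[17]=0
i=18: outside box; Z[18]=0
i=19: outside box; Z[19]=1 grow→box=[19,20)
i=20: outside box; Z[20]=0
i=21: outside box; Z[21]=0
i=22: outside box; Z[22]=3 grow→box=[22,25)
i=23: min(r-i=2, Z[1]=0)=0; Z[23]=0
i=24: min(r-i=1, Z[2]=0)=0; Z[24]=0
i=25: outside box; Z[25]=1 grow→box=[25,26)
i=26: outside box; Z[26]=0
i=27: outside box; Z[27]=1 grow→box=[27,28)
i=28: outside box; Z[28]=1 grow→box=[28,29)
i=29: outside box; Z[29]=0
i=30: outside box; Z[30]=0
i=31: outside box; Z[31]=0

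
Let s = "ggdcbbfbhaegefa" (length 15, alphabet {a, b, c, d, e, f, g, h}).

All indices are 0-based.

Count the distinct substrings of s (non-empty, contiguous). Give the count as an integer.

rank→(start, suffix):
  0 → (14, 'a')
  1 → (9, 'aegefa')
  2 → (4, 'bbfbhaegefa')
  3 → (5, 'bfbhaegefa')
  4 → (7, 'bhaegefa')
  5 → (3, 'cbbfbhaegefa')
  6 → (2, 'dcbbfbhaegefa')
  7 → (12, 'efa')
  8 → (10, 'egefa')
  9 → (13, 'fa')
  10 → (6, 'fbhaegefa')
  11 → (1, 'gdcbbfbhaegefa')
  12 → (11, 'gefa')
  13 → (0, 'ggdcbbfbhaegefa')
  14 → (8, 'haegefa')

SA = [14, 9, 4, 5, 7, 3, 2, 12, 10, 13, 6, 1, 11, 0, 8]
[i] adj suffixes → lcp
  [1] 14/9 → 1 ('a')
  [2] 9/4 → 0 ('')
  [3] 4/5 → 1 ('b')
  [4] 5/7 → 1 ('b')
  [5] 7/3 → 0 ('')
  [6] 3/2 → 0 ('')
  [7] 2/12 → 0 ('')
  [8] 12/10 → 1 ('e')
  [9] 10/13 → 0 ('')
  [10] 13/6 → 1 ('f')
  [11] 6/1 → 0 ('')
  [12] 1/11 → 1 ('g')
  [13] 11/0 → 1 ('g')
  [14] 0/8 → 0 ('')

n(n+1)/2 = 15·16/2 = 120
Σ LCP = 0 + 1 + 0 + 1 + 1 + 0 + 0 + 0 + 1 + 0 + 1 + 0 + 1 + 1 + 0 = 7
distinct = 120 − 7 = 113

113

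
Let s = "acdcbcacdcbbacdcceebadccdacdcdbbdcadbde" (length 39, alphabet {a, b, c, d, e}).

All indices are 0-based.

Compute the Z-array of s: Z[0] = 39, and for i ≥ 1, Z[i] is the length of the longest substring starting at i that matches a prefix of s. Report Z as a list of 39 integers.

Z[0]=39
i=1: outside box; Z[1]=0
i=2: outside box; Z[2]=0
i=3: outside box; Z[3]=0
i=4: outside box; Z[4]=0
i=5: outside box; Z[5]=0
i=6: outside box; Z[6]=5 scan→box=[6,11)
i=7: min(r-i=4, Z[1]=0)=0; Z[7]=0
i=8: min(r-i=3, Z[2]=0)=0; Z[8]=0
i=9: min(r-i=2, Z[3]=0)=0; Z[9]=0
i=10: min(r-i=1, Z[4]=0)=0; Z[10]=0
i=11: outside box; Z[11]=0
i=12: outside box; Z[12]=4 scan→box=[12,16)
i=13: min(r-i=3, Z[1]=0)=0; Z[13]=0
i=14: min(r-i=2, Z[2]=0)=0; Z[14]=0
i=15: min(r-i=1, Z[3]=0)=0; Z[15]=0
i=16: outside box; Z[16]=0
i=17: outside box; Z[17]=0
i=18: outside box; Z[18]=0
i=19: outside box; Z[19]=0
i=20: outside box; Z[20]=1 scan→box=[20,21)
i=21: outside box; Z[21]=0
i=22: outside box; Z[22]=0
i=23: outside box; Z[23]=0
i=24: outside box; Z[24]=0
i=25: outside box; Z[25]=4 scan→box=[25,29)
i=26: min(r-i=3, Z[1]=0)=0; Z[26]=0
i=27: min(r-i=2, Z[2]=0)=0; Z[27]=0
i=28: min(r-i=1, Z[3]=0)=0; Z[28]=0
i=29: outside box; Z[29]=0
i=30: outside box; Z[30]=0
i=31: outside box; Z[31]=0
i=32: outside box; Z[32]=0
i=33: outside box; Z[33]=0
i=34: outside box; Z[34]=1 scan→box=[34,35)
i=35: outside box; Z[35]=0
i=36: outside box; Z[36]=0
i=37: outside box; Z[37]=0
i=38: outside box; Z[38]=0

[39, 0, 0, 0, 0, 0, 5, 0, 0, 0, 0, 0, 4, 0, 0, 0, 0, 0, 0, 0, 1, 0, 0, 0, 0, 4, 0, 0, 0, 0, 0, 0, 0, 0, 1, 0, 0, 0, 0]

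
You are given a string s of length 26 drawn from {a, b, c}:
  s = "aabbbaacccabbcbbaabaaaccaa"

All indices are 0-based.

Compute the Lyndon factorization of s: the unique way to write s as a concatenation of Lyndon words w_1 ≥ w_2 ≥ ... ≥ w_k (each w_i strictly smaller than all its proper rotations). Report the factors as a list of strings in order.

emit factor 1: 'aabbbaacccabbcbb' (i=0, period=16)
emit factor 2: 'aab' (i=16, period=3)
emit factor 3: 'aaacc' (i=19, period=5)
emit factor 4: 'a' (i=24, period=1)
emit factor 5: 'a' (i=25, period=1)

["aabbbaacccabbcbb", "aab", "aaacc", "a", "a"]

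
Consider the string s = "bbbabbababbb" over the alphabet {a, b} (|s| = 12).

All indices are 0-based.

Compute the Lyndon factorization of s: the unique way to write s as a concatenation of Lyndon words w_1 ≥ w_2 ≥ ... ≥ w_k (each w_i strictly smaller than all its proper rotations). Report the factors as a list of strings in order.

["b", "b", "b", "abb", "ababbb"]

emit factor 1: 'b' (i=0, period=1)
emit factor 2: 'b' (i=1, period=1)
emit factor 3: 'b' (i=2, period=1)
emit factor 4: 'abb' (i=3, period=3)
emit factor 5: 'ababbb' (i=6, period=6)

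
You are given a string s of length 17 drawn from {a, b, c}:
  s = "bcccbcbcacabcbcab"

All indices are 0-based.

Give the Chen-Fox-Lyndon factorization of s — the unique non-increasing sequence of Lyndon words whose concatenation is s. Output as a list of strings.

["bccc", "bc", "bc", "ac", "abcbc", "ab"]

emit factor 1: 'bccc' (i=0, period=4)
emit factor 2: 'bc' (i=4, period=2)
emit factor 3: 'bc' (i=6, period=2)
emit factor 4: 'ac' (i=8, period=2)
emit factor 5: 'abcbc' (i=10, period=5)
emit factor 6: 'ab' (i=15, period=2)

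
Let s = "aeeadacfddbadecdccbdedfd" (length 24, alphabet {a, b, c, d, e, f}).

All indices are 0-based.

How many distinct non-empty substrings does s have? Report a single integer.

sorted suffixes:
  #0 SA[0]=5  'acfddbadecdccbdedfd'
  #1 SA[1]=3  'adacfddbadecdccbdedfd'
  #2 SA[2]=11  'adecdccbdedfd'
  #3 SA[3]=0  'aeeadacfddbadecdccbdedfd'
  #4 SA[4]=10  'badecdccbdedfd'
  #5 SA[5]=18  'bdedfd'
  #6 SA[6]=17  'cbdedfd'
  #7 SA[7]=16  'ccbdedfd'
  #8 SA[8]=14  'cdccbdedfd'
  #9 SA[9]=6  'cfddbadecdccbdedfd'
  #10 SA[10]=23  'd'
  #11 SA[11]=4  'dacfddbadecdccbdedfd'
  #12 SA[12]=9  'dbadecdccbdedfd'
  #13 SA[13]=15  'dccbdedfd'
  #14 SA[14]=8  'ddbadecdccbdedfd'
  #15 SA[15]=12  'decdccbdedfd'
  #16 SA[16]=19  'dedfd'
  #17 SA[17]=21  'dfd'
  #18 SA[18]=2  'eadacfddbadecdccbdedfd'
  #19 SA[19]=13  'ecdccbdedfd'
  #20 SA[20]=20  'edfd'
  #21 SA[21]=1  'eeadacfddbadecdccbdedfd'
  #22 SA[22]=22  'fd'
  #23 SA[23]=7  'fddbadecdccbdedfd'

SA = [5, 3, 11, 0, 10, 18, 17, 16, 14, 6, 23, 4, 9, 15, 8, 12, 19, 21, 2, 13, 20, 1, 22, 7]
i: (SA[i-1],SA[i]) lcp shared
  1: (5,3) 1 'a'
  2: (3,11) 2 'ad'
  3: (11,0) 1 'a'
  4: (0,10) 0 ''
  5: (10,18) 1 'b'
  6: (18,17) 0 ''
  7: (17,16) 1 'c'
  8: (16,14) 1 'c'
  9: (14,6) 1 'c'
  10: (6,23) 0 ''
  11: (23,4) 1 'd'
  12: (4,9) 1 'd'
  13: (9,15) 1 'd'
  14: (15,8) 1 'd'
  15: (8,12) 1 'd'
  16: (12,19) 2 'de'
  17: (19,21) 1 'd'
  18: (21,2) 0 ''
  19: (2,13) 1 'e'
  20: (13,20) 1 'e'
  21: (20,1) 1 'e'
  22: (1,22) 0 ''
  23: (22,7) 2 'fd'

n(n+1)/2 = 24·25/2 = 300
Σ LCP = 0 + 1 + 2 + 1 + 0 + 1 + 0 + 1 + 1 + 1 + 0 + 1 + 1 + 1 + 1 + 1 + 2 + 1 + 0 + 1 + 1 + 1 + 0 + 2 = 21
distinct = 300 − 21 = 279

279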